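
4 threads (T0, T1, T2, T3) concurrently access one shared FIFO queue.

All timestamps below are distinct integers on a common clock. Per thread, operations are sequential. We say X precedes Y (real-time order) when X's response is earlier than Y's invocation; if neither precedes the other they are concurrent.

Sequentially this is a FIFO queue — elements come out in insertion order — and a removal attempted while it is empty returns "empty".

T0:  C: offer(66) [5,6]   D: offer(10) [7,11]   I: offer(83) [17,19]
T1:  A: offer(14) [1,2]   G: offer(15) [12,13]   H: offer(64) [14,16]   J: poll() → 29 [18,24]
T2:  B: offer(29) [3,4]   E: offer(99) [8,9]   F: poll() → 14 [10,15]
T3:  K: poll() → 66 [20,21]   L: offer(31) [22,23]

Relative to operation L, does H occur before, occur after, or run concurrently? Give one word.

before

H spans [14,16], L spans [22,23]
resp(H)=16 < inv(L)=22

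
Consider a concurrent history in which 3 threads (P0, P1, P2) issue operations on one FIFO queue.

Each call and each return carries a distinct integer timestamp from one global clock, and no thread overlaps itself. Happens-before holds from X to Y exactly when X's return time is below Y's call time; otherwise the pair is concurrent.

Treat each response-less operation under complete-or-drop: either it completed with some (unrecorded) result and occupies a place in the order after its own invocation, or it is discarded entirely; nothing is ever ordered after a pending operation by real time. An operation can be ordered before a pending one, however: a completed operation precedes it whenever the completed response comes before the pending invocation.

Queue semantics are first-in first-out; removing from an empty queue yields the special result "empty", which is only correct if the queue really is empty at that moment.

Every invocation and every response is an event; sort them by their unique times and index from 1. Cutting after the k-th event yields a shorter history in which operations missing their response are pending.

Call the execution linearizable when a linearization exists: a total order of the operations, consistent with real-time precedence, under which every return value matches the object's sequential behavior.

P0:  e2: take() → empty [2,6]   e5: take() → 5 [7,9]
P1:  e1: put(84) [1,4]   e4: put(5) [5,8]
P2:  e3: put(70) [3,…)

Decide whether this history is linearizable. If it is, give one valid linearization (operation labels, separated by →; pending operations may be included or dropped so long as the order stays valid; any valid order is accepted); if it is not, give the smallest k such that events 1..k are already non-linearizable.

events 1..8 are fine; event 9 — the response of e5 at time 9 — makes the prefix non-linearizable
all 5 real-time-respecting orders fail — 4 completed FIFO queue operations, no legal replay
include/drop combinations of the 1 pending operation (e3) were all tried; none helps
for example e1, e2, e4, e5 (pending dropped) fails at step 2: e2 take() → empty is not legal there
for example e1, e2, e5, e4 (pending dropped) fails at step 2: e2 take() → empty is not legal there

not linearizable — minimal violating prefix: 9 events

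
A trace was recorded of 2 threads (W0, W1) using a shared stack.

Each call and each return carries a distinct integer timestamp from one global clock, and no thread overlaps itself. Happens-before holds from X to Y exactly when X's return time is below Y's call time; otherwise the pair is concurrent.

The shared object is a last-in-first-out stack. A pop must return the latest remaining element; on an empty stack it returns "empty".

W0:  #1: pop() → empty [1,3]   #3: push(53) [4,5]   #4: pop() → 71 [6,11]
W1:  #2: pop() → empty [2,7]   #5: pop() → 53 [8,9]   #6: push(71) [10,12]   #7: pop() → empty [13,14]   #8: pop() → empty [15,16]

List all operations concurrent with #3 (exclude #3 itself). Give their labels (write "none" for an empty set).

#3 runs from 4 to 5; window-overlapping ops are concurrent
#1 [1,3]: before
#2 [2,7]: concurrent
#4 [6,11]: after
#5 [8,9]: after
#6 [10,12]: after
#7 [13,14]: after
#8 [15,16]: after

#2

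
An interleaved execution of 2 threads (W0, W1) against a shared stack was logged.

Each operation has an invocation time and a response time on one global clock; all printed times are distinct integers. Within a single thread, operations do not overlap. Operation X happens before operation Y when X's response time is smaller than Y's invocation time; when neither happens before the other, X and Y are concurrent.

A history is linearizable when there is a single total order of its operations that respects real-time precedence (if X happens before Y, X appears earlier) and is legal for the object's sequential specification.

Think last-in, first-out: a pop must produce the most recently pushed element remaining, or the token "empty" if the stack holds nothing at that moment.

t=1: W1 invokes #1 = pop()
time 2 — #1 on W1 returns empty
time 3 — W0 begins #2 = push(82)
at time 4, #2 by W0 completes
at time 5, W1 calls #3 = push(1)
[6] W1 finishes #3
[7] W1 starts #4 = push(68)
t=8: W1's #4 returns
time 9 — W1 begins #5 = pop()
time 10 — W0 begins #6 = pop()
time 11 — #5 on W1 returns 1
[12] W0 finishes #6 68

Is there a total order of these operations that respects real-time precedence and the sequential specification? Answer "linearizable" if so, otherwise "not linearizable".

a witness: #1, #2, #3, #4, #6, #5
after step 1 (#1 pop() → empty): stack <>
after step 2 (#2 push(82)): stack <82>
after step 3 (#3 push(1)): stack <82,1>
after step 4 (#4 push(68)): stack <82,1,68>
after step 5 (#6 pop() → 68): stack <82,1>
after step 6 (#5 pop() → 1): stack <82>

linearizable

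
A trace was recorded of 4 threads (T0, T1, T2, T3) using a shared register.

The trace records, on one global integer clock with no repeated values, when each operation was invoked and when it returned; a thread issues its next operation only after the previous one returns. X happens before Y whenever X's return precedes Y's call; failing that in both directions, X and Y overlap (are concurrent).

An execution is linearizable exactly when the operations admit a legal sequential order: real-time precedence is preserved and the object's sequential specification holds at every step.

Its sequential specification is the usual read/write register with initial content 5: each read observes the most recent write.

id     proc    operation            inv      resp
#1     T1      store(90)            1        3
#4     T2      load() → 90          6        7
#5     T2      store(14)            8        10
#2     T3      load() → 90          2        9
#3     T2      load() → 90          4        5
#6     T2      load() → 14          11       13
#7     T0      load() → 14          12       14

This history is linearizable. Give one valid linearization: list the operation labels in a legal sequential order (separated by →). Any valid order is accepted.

#1 → #2 → #3 → #4 → #5 → #6 → #7

1. #1 store(90), leaving value 90
2. #2 load() → 90, leaving value 90
3. #3 load() → 90, leaving value 90
4. #4 load() → 90, leaving value 90
5. #5 store(14), leaving value 14
6. #6 load() → 14, leaving value 14
7. #7 load() → 14, leaving value 14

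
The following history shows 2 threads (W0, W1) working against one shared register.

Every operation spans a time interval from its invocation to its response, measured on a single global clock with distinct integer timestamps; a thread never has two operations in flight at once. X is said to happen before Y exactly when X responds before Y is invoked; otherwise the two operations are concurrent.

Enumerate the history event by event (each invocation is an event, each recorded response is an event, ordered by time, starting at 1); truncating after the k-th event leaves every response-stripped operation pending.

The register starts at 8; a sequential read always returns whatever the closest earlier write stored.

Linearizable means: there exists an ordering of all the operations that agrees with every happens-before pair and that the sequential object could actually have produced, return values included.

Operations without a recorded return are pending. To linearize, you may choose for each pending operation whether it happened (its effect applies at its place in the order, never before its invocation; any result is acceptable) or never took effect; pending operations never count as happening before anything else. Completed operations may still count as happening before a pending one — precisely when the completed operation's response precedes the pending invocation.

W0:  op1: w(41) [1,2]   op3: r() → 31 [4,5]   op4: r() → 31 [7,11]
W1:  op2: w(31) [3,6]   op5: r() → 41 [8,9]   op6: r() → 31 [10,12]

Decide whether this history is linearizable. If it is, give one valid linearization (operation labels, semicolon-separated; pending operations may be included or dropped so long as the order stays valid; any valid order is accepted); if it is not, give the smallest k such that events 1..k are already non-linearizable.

not linearizable — minimal violating prefix: 9 events

cut after 8 events: linearizable; cut after 9 events (op5 responds, time 9): not linearizable
all 2 real-time-respecting orders fail — 4 completed register operations, no legal replay
every completion of the 1 pending operation (op4) was checked; none linearizes
for example op1, op2, op3, op5 (pending dropped) fails at step 4: op5 r() → 41 is not legal there
for example op1, op3, op2, op5 (pending dropped) fails at step 2: op3 r() → 31 is not legal there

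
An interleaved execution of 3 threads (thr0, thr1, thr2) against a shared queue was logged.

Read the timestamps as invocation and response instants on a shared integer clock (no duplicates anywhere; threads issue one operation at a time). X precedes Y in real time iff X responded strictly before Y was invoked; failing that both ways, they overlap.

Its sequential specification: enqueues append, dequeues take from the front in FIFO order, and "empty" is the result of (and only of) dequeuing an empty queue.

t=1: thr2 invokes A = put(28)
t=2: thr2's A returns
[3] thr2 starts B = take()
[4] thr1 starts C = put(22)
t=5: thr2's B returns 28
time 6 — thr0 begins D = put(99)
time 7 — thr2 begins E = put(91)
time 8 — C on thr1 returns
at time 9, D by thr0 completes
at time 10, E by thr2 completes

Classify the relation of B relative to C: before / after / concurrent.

concurrent

B spans [3,5], C spans [4,8]
the intervals overlap in both directions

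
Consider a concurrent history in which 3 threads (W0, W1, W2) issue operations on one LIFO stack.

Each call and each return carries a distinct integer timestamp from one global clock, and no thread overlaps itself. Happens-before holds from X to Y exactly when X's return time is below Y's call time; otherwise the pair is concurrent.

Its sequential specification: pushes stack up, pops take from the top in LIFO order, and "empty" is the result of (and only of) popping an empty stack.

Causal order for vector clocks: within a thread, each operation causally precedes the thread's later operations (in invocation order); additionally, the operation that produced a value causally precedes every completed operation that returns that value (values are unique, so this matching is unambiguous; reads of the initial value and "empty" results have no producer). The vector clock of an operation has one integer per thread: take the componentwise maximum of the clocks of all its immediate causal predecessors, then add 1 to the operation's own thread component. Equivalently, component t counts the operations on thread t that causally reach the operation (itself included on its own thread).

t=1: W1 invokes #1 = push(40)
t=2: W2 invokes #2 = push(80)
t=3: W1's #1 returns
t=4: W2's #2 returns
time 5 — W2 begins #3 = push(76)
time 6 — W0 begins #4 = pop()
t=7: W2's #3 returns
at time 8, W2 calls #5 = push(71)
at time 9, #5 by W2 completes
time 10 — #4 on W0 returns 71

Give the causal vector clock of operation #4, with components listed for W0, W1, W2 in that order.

(1, 0, 3)

no predecessors for #2 (invoked 2): W2 increments from zero → (0, 0, 1)
no predecessors for #1 (invoked 1): W1 increments from zero → (0, 1, 0)
VC(#3, invoked at 5): max of VC(#2)=(0, 0, 1), then +1 on thread W2 → (0, 0, 2)
VC(#5, invoked at 8): max of VC(#3)=(0, 0, 2), then +1 on thread W2 → (0, 0, 3)
VC(#4, invoked at 6): max of VC(#5)=(0, 0, 3), then +1 on thread W0 → (1, 0, 3)
target: VC(#4) = (1, 0, 3)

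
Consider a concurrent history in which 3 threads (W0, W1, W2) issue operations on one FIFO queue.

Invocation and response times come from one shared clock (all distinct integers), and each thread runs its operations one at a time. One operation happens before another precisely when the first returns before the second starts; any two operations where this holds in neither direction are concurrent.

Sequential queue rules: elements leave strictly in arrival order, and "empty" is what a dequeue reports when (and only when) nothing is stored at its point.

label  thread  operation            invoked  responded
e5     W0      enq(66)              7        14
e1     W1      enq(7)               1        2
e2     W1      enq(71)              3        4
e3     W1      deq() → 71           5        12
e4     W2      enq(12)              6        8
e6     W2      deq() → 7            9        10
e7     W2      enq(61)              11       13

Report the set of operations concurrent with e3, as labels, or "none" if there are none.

e3 runs from 5 to 12; window-overlapping ops are concurrent
e1 [1,2]: before
e2 [3,4]: before
e4 [6,8]: concurrent
e5 [7,14]: concurrent
e6 [9,10]: concurrent
e7 [11,13]: concurrent

e4, e5, e6, e7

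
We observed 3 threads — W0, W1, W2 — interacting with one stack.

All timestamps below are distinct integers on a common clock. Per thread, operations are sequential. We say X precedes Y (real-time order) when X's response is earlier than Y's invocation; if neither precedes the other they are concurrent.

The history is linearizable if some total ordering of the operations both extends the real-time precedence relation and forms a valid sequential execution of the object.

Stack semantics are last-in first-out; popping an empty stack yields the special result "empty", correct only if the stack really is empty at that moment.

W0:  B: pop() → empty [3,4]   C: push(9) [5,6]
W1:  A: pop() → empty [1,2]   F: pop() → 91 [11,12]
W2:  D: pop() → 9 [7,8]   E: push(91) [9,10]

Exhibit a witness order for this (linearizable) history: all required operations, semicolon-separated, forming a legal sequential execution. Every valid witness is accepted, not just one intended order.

after step 1 (A pop() → empty): stack <>
after step 2 (B pop() → empty): stack <>
after step 3 (C push(9)): stack <9>
after step 4 (D pop() → 9): stack <>
after step 5 (E push(91)): stack <91>
after step 6 (F pop() → 91): stack <>

A; B; C; D; E; F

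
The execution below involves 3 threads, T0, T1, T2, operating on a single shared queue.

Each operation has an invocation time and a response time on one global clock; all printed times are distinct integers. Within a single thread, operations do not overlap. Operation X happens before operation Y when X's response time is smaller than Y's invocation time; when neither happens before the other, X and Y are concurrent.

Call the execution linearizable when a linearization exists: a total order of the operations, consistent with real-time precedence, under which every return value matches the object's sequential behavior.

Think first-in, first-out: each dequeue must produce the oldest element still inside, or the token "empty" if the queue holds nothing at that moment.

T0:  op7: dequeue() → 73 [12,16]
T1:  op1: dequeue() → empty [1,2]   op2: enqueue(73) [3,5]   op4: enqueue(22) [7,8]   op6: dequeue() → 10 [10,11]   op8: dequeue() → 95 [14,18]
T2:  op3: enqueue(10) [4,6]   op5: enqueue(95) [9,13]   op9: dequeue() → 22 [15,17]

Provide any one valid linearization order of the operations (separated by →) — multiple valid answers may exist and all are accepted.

op1 → op3 → op2 → op4 → op5 → op6 → op7 → op9 → op8

after step 1 (op1 dequeue() → empty): queue <>
after step 2 (op3 enqueue(10)): queue <10>
after step 3 (op2 enqueue(73)): queue <10,73>
after step 4 (op4 enqueue(22)): queue <10,73,22>
after step 5 (op5 enqueue(95)): queue <10,73,22,95>
after step 6 (op6 dequeue() → 10): queue <73,22,95>
after step 7 (op7 dequeue() → 73): queue <22,95>
after step 8 (op9 dequeue() → 22): queue <95>
after step 9 (op8 dequeue() → 95): queue <>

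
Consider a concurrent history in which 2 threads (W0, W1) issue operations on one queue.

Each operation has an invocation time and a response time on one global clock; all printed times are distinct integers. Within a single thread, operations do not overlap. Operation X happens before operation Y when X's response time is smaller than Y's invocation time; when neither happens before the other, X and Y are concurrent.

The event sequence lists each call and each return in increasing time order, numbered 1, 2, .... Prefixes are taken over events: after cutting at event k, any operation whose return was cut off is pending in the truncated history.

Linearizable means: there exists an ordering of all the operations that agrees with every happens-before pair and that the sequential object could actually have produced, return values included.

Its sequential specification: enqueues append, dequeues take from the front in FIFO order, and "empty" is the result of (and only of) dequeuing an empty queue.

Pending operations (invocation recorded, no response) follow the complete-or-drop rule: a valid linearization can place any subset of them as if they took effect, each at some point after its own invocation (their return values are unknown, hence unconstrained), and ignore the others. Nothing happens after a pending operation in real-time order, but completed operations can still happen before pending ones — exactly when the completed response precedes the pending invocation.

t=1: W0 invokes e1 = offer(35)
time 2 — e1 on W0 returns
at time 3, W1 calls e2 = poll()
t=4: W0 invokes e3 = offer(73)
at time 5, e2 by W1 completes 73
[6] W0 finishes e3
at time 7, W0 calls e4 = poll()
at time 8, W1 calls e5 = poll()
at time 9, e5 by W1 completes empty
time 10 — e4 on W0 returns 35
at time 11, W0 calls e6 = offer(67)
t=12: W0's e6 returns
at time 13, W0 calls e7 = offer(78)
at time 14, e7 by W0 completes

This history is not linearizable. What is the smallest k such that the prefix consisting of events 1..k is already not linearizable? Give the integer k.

a valid linearization of events 1..4 exists, for instance e1:
1. e1 offer(35), leaving queue <35>
include event 5 — e2 responding at 5 — and every candidate order breaks
including or dropping the 1 pending operation (e3) in any combination fails
e.g. e1, e2 (pending dropped): illegal at step 2, since e2 poll() → 73 cannot apply there

5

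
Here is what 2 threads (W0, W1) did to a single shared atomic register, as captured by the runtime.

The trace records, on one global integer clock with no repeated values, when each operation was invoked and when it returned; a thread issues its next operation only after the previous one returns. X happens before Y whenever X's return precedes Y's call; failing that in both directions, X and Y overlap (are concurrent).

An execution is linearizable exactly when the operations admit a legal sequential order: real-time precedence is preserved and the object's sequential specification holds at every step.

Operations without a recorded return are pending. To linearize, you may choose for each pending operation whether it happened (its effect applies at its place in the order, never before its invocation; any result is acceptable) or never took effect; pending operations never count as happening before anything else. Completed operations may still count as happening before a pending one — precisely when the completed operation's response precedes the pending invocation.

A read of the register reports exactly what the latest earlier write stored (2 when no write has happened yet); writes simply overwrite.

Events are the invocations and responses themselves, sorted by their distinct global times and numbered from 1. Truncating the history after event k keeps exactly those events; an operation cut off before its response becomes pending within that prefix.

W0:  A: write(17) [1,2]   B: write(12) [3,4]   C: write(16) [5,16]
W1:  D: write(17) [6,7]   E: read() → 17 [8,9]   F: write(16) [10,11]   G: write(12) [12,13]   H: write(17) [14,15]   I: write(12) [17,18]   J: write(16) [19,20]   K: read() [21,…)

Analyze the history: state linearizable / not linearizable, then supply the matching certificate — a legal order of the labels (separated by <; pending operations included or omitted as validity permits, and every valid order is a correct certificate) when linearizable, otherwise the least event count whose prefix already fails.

step 1: A write(17) — value 17
step 2: B write(12) — value 12
step 3: C write(16) — value 16
step 4: D write(17) — value 17
step 5: E read() → 17 — value 17
step 6: F write(16) — value 16
step 7: G write(12) — value 12
step 8: H write(17) — value 17
step 9: I write(12) — value 12
step 10: J write(16) — value 16

linearizable — witness: A < B < C < D < E < F < G < H < I < J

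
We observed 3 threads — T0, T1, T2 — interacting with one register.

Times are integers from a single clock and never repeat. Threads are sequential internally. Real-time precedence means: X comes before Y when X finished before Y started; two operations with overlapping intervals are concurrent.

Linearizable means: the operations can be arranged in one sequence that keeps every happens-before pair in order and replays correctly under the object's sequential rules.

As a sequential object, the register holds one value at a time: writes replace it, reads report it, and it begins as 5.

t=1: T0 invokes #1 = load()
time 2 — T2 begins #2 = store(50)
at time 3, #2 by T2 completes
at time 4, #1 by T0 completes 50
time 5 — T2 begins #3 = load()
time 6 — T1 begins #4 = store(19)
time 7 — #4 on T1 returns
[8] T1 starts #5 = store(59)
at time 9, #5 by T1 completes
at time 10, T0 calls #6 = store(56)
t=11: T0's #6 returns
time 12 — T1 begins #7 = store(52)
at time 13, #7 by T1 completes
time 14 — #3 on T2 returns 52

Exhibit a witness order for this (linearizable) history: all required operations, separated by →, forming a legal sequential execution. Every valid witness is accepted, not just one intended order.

step 1: #2 store(50) — value 50
step 2: #1 load() → 50 — value 50
step 3: #4 store(19) — value 19
step 4: #5 store(59) — value 59
step 5: #6 store(56) — value 56
step 6: #7 store(52) — value 52
step 7: #3 load() → 52 — value 52

#2 → #1 → #4 → #5 → #6 → #7 → #3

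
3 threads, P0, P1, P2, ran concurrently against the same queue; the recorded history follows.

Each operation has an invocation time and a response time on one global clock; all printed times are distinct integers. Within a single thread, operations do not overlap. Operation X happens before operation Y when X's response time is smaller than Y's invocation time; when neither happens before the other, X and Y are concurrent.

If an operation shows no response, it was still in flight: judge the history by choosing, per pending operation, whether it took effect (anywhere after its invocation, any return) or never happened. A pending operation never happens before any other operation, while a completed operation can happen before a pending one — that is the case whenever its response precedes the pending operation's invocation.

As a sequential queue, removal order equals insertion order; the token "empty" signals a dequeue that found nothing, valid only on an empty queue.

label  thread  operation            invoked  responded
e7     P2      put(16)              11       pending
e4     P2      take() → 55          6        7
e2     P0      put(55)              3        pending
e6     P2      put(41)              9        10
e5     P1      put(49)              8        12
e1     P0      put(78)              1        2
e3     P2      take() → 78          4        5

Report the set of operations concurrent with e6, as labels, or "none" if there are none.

e2, e5

overlap test against e6 [9,10]: concurrent iff the interval meets 9..10
e1 [1,2]: before
e2 [3,…): concurrent
e3 [4,5]: before
e4 [6,7]: before
e5 [8,12]: concurrent
e7 [11,…): after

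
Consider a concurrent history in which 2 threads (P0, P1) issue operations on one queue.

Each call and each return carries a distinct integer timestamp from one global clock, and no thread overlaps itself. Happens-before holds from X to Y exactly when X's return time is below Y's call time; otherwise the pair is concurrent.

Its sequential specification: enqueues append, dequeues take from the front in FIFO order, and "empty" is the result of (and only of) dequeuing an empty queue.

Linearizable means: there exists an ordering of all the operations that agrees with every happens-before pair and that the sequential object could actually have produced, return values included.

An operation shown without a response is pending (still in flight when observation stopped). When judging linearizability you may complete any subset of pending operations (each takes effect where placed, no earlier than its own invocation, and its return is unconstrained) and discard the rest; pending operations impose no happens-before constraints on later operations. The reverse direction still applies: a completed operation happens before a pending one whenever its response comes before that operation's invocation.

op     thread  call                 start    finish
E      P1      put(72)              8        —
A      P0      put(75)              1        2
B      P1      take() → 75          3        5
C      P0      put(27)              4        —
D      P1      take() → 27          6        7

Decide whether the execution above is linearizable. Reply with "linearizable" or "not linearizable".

linearizable

a witness: A, B, C, D
1. A put(75), leaving queue <75>
2. B take() → 75, leaving queue <>
3. C put(27) (pending, included), leaving queue <27>
4. D take() → 27, leaving queue <>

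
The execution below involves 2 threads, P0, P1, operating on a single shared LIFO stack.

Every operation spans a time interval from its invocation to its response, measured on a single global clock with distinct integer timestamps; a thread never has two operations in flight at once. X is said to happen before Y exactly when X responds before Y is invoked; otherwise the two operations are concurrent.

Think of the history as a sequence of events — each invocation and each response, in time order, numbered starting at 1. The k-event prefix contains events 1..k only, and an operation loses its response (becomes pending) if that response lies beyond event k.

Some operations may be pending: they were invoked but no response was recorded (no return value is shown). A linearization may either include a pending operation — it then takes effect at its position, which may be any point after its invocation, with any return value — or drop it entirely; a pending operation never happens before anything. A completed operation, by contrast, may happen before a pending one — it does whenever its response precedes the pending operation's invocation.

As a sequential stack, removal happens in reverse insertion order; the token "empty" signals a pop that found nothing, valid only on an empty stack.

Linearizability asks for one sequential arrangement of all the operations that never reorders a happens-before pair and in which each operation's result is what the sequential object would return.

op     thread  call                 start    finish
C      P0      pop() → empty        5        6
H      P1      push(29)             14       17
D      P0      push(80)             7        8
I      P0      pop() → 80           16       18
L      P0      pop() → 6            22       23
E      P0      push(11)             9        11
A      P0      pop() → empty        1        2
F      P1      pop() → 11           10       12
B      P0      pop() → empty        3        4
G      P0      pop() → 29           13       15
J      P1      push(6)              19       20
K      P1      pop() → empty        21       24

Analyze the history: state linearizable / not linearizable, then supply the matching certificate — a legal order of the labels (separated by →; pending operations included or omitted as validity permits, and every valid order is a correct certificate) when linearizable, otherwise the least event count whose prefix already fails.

linearizable — witness: A → B → C → D → E → F → H → G → I → J → L → K

step 1: A pop() → empty — stack <>
step 2: B pop() → empty — stack <>
step 3: C pop() → empty — stack <>
step 4: D push(80) — stack <80>
step 5: E push(11) — stack <80,11>
step 6: F pop() → 11 — stack <80>
step 7: H push(29) — stack <80,29>
step 8: G pop() → 29 — stack <80>
step 9: I pop() → 80 — stack <>
step 10: J push(6) — stack <6>
step 11: L pop() → 6 — stack <>
step 12: K pop() → empty — stack <>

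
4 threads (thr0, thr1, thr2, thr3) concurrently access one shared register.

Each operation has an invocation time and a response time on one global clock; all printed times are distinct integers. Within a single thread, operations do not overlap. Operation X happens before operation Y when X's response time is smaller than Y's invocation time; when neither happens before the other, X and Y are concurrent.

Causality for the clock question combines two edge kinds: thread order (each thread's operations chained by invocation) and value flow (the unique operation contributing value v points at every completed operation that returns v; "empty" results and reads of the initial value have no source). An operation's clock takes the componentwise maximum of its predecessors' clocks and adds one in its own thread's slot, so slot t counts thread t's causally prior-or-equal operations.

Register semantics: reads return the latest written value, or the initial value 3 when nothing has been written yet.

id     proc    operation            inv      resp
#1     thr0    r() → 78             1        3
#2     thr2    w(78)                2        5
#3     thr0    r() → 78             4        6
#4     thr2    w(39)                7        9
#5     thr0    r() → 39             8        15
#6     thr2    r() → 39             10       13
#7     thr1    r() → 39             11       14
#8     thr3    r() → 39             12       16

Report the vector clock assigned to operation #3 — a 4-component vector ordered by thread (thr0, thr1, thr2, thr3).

no predecessors for #2 (invoked 2): thr2 increments from zero → (0, 0, 1, 0)
invoked at 7, #4 merges VC(#2)=(0, 0, 1, 0) and bumps thr2's slot → (0, 0, 2, 0)
invoked at 1, #1 merges VC(#2)=(0, 0, 1, 0) and bumps thr0's slot → (1, 0, 1, 0)
invoked at 12, #8 merges VC(#4)=(0, 0, 2, 0) and bumps thr3's slot → (0, 0, 2, 1)
invoked at 10, #6 merges VC(#4)=(0, 0, 2, 0) and bumps thr2's slot → (0, 0, 3, 0)
invoked at 11, #7 merges VC(#4)=(0, 0, 2, 0) and bumps thr1's slot → (0, 1, 2, 0)
invoked at 4, #3 merges VC(#1)=(1, 0, 1, 0), VC(#2)=(0, 0, 1, 0) and bumps thr0's slot → (2, 0, 1, 0)
invoked at 8, #5 merges VC(#3)=(2, 0, 1, 0), VC(#4)=(0, 0, 2, 0) and bumps thr0's slot → (3, 0, 2, 0)
target: VC(#3) = (2, 0, 1, 0)

(2, 0, 1, 0)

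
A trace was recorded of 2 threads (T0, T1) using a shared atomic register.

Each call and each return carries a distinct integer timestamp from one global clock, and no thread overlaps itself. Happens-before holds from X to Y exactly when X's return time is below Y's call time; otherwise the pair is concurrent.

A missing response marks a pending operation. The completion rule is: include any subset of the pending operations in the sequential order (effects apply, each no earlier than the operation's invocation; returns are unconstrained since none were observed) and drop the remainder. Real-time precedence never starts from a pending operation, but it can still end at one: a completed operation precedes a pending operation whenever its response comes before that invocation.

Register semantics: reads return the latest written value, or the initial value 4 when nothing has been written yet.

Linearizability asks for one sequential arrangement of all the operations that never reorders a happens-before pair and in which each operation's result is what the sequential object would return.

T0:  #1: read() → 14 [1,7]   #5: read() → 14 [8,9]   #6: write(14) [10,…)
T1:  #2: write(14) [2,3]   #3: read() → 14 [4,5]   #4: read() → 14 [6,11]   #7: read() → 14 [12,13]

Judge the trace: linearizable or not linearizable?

linearizable

a witness: #2, #1, #3, #4, #5, #6, #7
after step 1 (#2 write(14)): value 14
after step 2 (#1 read() → 14): value 14
after step 3 (#3 read() → 14): value 14
after step 4 (#4 read() → 14): value 14
after step 5 (#5 read() → 14): value 14
after step 6 (#6 write(14) (pending, included)): value 14
after step 7 (#7 read() → 14): value 14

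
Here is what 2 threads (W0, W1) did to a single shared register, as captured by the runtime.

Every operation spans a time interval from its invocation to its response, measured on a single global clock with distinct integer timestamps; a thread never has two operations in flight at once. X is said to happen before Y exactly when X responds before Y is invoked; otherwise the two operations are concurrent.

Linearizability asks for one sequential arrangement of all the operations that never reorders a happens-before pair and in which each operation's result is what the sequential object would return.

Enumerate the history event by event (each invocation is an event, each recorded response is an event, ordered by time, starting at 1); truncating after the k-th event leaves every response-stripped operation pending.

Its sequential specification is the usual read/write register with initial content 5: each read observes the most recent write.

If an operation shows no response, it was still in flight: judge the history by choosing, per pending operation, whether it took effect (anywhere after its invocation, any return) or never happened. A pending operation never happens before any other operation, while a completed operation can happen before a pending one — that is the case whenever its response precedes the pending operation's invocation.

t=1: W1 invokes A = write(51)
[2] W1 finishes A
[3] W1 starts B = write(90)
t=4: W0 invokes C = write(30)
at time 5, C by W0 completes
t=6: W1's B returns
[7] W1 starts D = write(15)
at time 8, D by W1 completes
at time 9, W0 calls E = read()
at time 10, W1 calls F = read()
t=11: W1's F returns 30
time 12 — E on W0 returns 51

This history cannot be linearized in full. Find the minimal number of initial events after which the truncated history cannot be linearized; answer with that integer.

a valid linearization of events 1..10 exists, for instance A, B, C, D:
after step 1 (A write(51)): value 51
after step 2 (B write(90)): value 90
after step 3 (C write(30)): value 30
after step 4 (D write(15)): value 15
adding event 11 (F responds at 11) leaves no legal real-time order
completion choices over the 1 pending operation (E) were checked; none helps
e.g. A, B, C, D, F (pending dropped): illegal at step 5, since F read() → 30 cannot apply there
e.g. A, C, B, D, F (pending dropped): illegal at step 5, since F read() → 30 cannot apply there

11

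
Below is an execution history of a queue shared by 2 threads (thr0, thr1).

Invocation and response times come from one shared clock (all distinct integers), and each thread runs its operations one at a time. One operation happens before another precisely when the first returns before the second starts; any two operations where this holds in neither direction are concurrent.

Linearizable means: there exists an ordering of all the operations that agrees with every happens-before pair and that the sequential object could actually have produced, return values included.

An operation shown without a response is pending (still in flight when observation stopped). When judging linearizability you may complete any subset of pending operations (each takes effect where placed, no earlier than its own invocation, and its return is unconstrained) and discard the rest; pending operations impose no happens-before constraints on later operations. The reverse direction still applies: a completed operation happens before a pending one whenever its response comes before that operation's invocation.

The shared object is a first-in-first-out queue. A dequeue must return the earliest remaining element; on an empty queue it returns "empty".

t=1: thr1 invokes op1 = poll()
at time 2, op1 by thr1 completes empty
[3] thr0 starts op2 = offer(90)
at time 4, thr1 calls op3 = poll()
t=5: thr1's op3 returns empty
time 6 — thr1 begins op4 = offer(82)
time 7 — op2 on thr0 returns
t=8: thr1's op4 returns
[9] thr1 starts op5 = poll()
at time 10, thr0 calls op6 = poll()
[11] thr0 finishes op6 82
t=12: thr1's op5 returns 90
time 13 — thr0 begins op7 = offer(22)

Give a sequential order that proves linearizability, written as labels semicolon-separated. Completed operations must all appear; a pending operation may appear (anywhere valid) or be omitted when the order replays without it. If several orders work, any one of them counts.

op1; op3; op2; op4; op5; op6

step 1: op1 poll() → empty — queue <>
step 2: op3 poll() → empty — queue <>
step 3: op2 offer(90) — queue <90>
step 4: op4 offer(82) — queue <90,82>
step 5: op5 poll() → 90 — queue <82>
step 6: op6 poll() → 82 — queue <>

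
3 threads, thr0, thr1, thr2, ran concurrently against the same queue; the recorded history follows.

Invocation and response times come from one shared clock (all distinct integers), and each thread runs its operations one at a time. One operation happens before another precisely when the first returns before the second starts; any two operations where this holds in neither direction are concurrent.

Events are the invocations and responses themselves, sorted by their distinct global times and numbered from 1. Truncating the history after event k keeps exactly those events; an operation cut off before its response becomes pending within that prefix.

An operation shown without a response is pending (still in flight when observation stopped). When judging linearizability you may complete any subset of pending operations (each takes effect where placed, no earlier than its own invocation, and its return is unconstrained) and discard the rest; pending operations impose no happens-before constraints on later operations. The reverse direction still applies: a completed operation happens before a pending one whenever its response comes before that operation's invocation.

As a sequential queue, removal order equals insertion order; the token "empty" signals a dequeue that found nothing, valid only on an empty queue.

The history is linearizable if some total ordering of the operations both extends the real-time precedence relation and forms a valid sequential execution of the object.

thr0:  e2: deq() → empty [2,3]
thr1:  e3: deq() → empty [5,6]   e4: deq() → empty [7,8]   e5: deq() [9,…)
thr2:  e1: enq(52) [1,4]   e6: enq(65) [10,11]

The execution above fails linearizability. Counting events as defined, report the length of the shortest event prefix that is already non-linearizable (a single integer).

6

events 1..5 are linearizable, e.g. via e2, e1:
after step 1 (e2 deq() → empty): queue <>
after step 2 (e1 enq(52)): queue <52>
adding event 6 (e3 responds at 6) leaves no legal real-time order
one such order, e1, e2, e3, breaks at step 2 where e2 deq() → empty is illegal
one such order, e2, e1, e3, breaks at step 3 where e3 deq() → empty is illegal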